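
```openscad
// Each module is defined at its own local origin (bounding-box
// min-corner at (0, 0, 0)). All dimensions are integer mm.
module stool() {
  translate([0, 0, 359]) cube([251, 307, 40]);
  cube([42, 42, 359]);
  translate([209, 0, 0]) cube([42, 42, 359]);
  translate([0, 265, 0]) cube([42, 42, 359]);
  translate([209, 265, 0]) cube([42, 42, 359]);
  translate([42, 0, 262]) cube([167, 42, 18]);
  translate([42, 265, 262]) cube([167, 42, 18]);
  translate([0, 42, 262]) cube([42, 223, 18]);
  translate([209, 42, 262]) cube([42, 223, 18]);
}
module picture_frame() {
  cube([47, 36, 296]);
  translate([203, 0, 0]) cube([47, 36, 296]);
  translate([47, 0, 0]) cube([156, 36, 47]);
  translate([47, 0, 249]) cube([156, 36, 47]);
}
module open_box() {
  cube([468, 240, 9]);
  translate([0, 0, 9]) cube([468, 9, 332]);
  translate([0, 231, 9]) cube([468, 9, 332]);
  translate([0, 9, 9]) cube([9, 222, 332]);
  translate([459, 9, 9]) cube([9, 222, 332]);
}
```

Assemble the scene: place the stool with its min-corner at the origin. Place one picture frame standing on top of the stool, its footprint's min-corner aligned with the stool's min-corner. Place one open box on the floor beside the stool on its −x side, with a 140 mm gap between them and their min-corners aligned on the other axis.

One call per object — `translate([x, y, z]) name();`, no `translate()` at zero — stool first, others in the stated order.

stool();
translate([0, 0, 399]) picture_frame();
translate([-608, 0, 0]) open_box();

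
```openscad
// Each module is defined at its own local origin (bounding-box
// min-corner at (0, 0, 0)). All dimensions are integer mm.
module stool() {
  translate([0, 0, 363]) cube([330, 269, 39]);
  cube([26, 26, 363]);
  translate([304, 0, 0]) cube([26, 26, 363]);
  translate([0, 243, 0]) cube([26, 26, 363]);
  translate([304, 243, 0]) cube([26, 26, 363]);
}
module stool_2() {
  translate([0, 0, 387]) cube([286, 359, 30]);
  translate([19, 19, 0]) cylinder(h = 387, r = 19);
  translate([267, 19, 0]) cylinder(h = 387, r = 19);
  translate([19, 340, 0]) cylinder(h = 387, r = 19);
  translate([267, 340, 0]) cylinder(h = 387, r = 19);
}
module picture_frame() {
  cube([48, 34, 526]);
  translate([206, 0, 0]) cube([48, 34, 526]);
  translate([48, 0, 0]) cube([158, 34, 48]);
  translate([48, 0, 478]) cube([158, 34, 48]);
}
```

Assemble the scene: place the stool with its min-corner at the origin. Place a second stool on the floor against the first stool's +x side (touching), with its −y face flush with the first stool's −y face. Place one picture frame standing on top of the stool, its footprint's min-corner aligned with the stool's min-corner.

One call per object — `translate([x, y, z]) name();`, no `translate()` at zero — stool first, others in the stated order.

stool();
translate([330, 0, 0]) stool_2();
translate([0, 0, 402]) picture_frame();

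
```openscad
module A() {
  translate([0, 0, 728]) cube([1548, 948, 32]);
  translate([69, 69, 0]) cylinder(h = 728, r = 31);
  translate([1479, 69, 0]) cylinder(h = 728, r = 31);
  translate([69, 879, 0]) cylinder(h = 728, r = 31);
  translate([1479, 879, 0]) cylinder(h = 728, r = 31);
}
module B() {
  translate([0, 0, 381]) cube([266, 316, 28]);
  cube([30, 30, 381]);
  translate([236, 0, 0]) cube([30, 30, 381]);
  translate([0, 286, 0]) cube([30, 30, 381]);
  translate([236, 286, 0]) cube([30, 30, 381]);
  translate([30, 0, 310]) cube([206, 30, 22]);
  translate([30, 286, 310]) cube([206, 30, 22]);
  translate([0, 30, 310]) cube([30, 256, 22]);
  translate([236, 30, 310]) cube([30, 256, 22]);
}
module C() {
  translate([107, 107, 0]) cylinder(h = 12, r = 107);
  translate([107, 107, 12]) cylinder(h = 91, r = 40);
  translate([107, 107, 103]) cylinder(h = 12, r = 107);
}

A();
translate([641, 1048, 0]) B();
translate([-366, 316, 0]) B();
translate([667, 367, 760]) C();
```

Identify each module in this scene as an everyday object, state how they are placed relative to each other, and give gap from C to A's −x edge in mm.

The spool's min-x is at 667; the table's min-x is 0; gap = 667 mm.

A is a table. B is a stool. C is a spool. Two stools sit around the table at the +y, −x sides. The spool is on top of the table, centred. The gap from the spool to the table's −x edge is 667 mm.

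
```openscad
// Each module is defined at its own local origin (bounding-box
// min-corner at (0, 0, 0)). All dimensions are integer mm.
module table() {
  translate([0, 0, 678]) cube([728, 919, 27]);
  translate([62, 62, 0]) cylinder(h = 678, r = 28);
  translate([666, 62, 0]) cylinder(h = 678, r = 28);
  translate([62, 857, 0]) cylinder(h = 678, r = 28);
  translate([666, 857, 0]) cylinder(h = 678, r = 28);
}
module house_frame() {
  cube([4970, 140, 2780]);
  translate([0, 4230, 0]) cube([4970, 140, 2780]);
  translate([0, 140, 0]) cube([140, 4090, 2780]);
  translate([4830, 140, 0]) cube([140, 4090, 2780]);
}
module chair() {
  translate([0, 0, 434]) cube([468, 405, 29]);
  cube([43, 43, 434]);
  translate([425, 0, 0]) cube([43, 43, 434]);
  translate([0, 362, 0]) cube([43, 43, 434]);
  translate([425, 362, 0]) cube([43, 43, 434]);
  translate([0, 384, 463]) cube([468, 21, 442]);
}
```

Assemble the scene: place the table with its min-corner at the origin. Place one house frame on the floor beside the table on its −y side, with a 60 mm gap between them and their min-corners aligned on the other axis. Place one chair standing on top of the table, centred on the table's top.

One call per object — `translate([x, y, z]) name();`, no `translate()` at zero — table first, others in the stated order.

table();
translate([0, -4430, 0]) house_frame();
translate([130, 257, 705]) chair();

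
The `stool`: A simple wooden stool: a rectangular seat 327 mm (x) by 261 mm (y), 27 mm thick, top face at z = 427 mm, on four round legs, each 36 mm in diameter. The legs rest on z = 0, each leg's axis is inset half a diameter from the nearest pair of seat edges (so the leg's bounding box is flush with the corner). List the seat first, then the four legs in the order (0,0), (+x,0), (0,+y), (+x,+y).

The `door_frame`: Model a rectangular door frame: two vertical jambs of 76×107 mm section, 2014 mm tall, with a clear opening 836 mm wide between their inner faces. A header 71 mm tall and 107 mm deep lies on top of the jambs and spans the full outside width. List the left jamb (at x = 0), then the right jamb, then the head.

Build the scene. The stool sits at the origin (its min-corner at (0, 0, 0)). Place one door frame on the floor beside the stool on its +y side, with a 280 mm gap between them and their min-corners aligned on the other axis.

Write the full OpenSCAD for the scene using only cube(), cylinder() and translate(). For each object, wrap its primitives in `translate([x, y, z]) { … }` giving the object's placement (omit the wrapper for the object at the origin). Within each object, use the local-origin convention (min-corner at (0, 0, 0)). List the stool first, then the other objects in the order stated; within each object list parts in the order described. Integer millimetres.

translate([0, 0, 400]) cube([327, 261, 27]);
translate([18, 18, 0]) cylinder(h = 400, r = 18);
translate([309, 18, 0]) cylinder(h = 400, r = 18);
translate([18, 243, 0]) cylinder(h = 400, r = 18);
translate([309, 243, 0]) cylinder(h = 400, r = 18);
translate([0, 541, 0]) {
  cube([76, 107, 2014]);
  translate([912, 0, 0]) cube([76, 107, 2014]);
  translate([0, 0, 2014]) cube([988, 107, 71]);
}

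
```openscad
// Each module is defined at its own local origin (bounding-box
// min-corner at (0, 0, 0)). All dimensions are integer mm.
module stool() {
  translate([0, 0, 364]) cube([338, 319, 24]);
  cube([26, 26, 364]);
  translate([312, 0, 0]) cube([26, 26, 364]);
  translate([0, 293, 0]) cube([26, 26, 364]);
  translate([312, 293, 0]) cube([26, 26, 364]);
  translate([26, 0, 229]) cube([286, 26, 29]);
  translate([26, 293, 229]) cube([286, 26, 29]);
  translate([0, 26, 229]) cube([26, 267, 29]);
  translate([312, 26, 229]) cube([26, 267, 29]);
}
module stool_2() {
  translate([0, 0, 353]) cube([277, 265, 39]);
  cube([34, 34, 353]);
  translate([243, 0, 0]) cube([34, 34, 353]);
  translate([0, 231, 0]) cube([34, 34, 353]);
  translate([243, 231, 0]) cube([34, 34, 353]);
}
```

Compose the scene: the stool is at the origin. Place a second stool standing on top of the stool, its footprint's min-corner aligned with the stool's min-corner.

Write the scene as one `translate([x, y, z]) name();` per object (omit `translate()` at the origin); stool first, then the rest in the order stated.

stool();
translate([0, 0, 388]) stool_2();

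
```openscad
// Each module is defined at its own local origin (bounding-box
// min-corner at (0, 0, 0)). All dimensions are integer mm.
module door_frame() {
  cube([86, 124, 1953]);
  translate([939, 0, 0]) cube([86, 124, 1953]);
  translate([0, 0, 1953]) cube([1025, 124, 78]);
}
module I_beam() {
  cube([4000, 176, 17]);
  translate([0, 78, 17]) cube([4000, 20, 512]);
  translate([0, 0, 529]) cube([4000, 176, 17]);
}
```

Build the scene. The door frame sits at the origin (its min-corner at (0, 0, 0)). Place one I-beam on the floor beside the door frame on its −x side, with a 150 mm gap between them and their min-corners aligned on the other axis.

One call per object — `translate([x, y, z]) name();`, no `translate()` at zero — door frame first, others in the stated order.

door_frame();
translate([-4150, 0, 0]) I_beam();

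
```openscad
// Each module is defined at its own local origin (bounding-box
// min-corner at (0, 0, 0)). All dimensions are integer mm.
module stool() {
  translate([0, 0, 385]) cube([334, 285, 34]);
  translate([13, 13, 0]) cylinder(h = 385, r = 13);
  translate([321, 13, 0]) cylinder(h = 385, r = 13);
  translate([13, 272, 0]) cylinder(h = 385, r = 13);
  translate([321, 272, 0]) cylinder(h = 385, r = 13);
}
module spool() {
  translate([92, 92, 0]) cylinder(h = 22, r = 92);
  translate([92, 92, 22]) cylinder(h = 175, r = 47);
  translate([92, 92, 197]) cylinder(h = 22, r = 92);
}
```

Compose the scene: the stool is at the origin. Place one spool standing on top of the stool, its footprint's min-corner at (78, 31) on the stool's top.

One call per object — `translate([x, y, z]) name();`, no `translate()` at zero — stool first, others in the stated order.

stool();
translate([78, 31, 419]) spool();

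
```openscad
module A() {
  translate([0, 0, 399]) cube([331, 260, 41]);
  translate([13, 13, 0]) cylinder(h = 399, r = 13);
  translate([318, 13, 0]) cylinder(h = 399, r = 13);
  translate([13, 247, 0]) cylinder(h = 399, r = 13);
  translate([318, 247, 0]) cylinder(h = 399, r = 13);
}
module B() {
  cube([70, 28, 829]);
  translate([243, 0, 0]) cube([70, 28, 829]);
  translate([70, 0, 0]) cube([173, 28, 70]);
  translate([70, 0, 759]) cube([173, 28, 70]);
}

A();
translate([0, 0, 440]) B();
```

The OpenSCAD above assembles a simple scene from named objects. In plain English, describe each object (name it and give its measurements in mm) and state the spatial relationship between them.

A is a simple wooden stool: a rectangular seat 331 mm (x) by 260 mm (y), 41 mm thick, top face at z = 440 mm, on four round legs, each 26 mm in diameter. The legs rest on z = 0, each leg's axis is inset half a diameter from the nearest pair of seat edges (so the leg's bounding box is flush with the corner).

B is a picture frame with a 173×689 mm rectangular opening (x by z) and a uniform 70 mm border on every side. Frame depth is 28 mm along y. It is built from two vertical stiles running the full outside height and two horizontal rails spanning the gap between the stiles.

The picture frame is on top of the stool.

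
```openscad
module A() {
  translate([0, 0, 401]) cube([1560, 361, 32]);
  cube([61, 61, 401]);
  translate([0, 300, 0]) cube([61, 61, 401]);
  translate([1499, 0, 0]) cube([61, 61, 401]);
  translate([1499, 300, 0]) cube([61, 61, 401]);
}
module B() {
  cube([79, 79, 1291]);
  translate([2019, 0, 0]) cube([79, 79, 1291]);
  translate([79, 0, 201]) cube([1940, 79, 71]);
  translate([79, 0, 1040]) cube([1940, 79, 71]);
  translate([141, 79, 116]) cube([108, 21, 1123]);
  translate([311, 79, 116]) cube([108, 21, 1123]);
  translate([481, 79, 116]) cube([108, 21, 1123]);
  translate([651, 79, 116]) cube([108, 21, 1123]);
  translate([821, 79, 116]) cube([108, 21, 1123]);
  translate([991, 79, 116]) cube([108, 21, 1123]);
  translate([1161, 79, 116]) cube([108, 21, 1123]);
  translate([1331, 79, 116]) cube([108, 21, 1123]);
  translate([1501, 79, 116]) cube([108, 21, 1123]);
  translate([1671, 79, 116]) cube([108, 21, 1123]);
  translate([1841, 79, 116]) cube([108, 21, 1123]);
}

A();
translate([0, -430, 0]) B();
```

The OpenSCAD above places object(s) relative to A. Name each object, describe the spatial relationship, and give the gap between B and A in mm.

A is a bench. B is a fence section. The fence section is on the floor beside the bench on its −y side. The gap between the fence section and the bench is 330 mm.

The fence section's nearest face is 330 mm from the bench's −y face.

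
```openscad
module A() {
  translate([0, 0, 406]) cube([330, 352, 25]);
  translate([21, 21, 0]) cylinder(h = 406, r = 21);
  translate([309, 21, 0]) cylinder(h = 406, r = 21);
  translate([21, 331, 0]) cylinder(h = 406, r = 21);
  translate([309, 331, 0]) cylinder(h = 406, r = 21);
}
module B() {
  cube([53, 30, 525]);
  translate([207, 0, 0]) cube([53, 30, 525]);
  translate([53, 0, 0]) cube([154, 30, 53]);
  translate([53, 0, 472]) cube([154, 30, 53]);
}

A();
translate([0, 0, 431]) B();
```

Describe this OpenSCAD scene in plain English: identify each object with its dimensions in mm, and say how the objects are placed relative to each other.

A is a four-legged stool. The seat is 330×352 mm, 25 mm thick, top at z = 431 mm. It stands on four round legs, each 42 mm in diameter, from z = 0 to the seat underside, each leg's axis is inset half a diameter from the nearest pair of seat edges (so the leg's bounding box is flush with the corner).

B is a rectangular picture frame lying in the x–z plane (depth along y). The opening is 154 mm wide (x) by 419 mm tall (z), surrounded by a border 53 mm wide on all four sides. The frame is 30 mm deep and is made of two full-height vertical stiles with two horizontal rails fitted between them.

The picture frame is on top of the stool.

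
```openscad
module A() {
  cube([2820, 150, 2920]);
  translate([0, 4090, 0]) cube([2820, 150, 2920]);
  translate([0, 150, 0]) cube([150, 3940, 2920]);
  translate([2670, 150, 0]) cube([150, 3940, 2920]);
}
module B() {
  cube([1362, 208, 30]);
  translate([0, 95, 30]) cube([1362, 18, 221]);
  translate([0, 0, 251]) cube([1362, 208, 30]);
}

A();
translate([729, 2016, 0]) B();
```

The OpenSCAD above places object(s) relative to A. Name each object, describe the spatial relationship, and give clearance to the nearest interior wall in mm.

A is a house frame. B is an I-beam. The I-beam sits inside the house frame, centred. The clearance to the nearest interior wall is 579 mm.

Clearances: x = 579, y = 1866; minimum 579 mm.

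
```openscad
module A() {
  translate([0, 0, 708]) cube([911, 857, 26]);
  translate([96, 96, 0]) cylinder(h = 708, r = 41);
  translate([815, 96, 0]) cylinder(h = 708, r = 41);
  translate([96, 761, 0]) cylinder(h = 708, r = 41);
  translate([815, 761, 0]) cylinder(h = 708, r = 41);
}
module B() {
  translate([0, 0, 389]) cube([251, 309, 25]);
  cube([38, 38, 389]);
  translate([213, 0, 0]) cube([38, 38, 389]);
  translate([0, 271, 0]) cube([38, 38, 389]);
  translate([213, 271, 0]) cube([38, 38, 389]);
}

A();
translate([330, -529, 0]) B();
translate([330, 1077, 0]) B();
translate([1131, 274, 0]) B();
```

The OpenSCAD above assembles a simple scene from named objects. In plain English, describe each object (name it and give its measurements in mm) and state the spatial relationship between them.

A is a rectangular dining table. The top is 911×857×26 mm with its upper surface at z = 734 mm. It stands on four round legs of 82 mm diameter, each leg's bounding box inset 55 mm from the nearest pair of top edges, running from the floor to the underside of the top.

B is a four-legged stool. The seat is 251×309 mm, 25 mm thick, top at z = 414 mm. It stands on four square legs, each 38×38 mm in cross-section, from z = 0 to the seat underside, each flush with a corner of the seat.

Three stools sit around the table at the −y, +y, +x sides.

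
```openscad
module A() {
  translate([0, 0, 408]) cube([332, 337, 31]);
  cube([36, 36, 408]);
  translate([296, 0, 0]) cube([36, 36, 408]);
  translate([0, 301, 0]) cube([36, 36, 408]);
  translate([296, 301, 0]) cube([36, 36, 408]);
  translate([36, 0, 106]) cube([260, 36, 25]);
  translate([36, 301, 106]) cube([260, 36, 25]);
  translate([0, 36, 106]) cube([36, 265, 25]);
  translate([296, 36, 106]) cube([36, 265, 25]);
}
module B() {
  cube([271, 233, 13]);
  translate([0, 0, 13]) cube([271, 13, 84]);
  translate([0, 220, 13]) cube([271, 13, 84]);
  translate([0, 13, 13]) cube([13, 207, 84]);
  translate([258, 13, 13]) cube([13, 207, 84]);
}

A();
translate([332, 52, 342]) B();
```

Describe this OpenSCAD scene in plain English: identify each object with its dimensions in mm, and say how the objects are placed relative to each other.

A is a simple wooden stool: a rectangular seat 332 mm (x) by 337 mm (y), 31 mm thick, top face at z = 439 mm, on four square legs, each 36×36 mm in cross-section. The legs rest on z = 0, each flush with a corner of the seat. Four stretchers, 36 mm wide and 25 mm tall, connect adjacent legs with their undersides at z = 106 mm, each running between the inner faces of the legs it joins and aligned with the legs' outer faces on the other axis.

B is an open storage box with external size 271×233×97 mm and wall thickness 13 mm (the base is also 13 mm thick). The base covers the whole footprint; the four walls stand on the base, with the y-facing walls full-width and the x-facing walls fitting between their inner faces.

The open box is beside the stool with their tops flush at z = 439.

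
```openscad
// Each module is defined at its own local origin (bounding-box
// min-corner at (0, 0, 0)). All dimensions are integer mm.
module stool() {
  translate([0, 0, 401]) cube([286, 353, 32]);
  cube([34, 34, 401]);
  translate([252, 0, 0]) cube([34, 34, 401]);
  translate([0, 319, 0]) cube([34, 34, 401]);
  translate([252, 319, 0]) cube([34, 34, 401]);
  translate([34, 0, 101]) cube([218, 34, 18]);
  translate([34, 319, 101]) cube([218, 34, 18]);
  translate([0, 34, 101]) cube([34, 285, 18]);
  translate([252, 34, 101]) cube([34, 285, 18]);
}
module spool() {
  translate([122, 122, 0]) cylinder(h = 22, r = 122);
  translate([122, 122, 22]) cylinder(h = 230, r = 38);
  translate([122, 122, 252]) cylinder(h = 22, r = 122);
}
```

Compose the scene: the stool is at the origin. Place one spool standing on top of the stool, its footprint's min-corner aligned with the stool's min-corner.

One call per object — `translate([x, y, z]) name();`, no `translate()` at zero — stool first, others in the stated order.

stool();
translate([0, 0, 433]) spool();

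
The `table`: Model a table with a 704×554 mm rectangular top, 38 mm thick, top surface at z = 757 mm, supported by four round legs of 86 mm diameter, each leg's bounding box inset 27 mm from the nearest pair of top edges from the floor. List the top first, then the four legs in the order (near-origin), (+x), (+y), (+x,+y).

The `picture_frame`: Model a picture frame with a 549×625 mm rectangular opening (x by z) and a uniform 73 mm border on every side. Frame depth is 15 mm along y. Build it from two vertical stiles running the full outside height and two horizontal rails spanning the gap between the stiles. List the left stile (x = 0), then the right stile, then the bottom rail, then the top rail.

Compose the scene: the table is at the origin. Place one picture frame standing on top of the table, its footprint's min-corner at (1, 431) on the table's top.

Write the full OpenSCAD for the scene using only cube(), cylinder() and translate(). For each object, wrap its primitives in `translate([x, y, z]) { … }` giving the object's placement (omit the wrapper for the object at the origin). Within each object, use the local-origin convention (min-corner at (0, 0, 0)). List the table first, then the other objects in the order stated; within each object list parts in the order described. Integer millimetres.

translate([0, 0, 719]) cube([704, 554, 38]);
translate([70, 70, 0]) cylinder(h = 719, r = 43);
translate([634, 70, 0]) cylinder(h = 719, r = 43);
translate([70, 484, 0]) cylinder(h = 719, r = 43);
translate([634, 484, 0]) cylinder(h = 719, r = 43);
translate([1, 431, 757]) {
  cube([73, 15, 771]);
  translate([622, 0, 0]) cube([73, 15, 771]);
  translate([73, 0, 0]) cube([549, 15, 73]);
  translate([73, 0, 698]) cube([549, 15, 73]);
}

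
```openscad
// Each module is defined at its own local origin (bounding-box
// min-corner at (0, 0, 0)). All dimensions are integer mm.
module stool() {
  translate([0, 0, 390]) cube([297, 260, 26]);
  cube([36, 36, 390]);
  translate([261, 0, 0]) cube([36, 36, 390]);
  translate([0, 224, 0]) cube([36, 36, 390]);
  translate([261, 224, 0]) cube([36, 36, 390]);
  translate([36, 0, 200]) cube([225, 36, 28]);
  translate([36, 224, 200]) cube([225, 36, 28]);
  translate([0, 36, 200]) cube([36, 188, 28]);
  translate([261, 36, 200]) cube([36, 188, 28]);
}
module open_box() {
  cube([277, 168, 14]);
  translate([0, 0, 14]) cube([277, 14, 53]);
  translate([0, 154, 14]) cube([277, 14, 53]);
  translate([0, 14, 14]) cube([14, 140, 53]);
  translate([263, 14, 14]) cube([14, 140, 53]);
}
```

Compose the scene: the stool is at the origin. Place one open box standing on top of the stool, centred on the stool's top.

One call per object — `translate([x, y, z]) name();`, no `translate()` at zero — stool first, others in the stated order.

stool();
translate([10, 46, 416]) open_box();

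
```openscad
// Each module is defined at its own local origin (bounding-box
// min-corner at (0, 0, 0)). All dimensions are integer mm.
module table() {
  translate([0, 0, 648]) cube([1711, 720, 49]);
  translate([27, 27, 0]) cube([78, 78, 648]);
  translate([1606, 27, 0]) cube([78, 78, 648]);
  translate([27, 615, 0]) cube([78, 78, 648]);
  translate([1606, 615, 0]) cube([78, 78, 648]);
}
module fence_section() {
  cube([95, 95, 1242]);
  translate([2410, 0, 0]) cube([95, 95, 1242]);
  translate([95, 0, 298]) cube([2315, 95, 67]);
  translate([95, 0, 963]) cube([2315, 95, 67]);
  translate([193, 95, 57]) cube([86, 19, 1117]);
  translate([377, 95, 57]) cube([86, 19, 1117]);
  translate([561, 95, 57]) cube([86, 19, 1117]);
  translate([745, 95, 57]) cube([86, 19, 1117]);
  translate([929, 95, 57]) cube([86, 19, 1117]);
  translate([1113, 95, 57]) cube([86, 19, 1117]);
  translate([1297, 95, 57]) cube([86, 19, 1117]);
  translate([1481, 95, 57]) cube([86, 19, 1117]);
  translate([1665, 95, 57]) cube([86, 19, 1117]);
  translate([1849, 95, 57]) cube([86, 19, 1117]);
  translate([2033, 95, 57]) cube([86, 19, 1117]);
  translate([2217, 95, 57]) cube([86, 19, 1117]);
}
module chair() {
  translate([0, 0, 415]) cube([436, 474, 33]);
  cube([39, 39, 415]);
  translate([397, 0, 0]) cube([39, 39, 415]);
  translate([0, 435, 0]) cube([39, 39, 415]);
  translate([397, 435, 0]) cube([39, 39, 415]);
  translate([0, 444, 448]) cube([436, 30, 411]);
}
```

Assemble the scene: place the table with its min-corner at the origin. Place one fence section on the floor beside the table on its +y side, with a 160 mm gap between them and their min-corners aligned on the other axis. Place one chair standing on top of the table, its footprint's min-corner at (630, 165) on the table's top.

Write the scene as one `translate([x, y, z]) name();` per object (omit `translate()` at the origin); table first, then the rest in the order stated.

table();
translate([0, 880, 0]) fence_section();
translate([630, 165, 697]) chair();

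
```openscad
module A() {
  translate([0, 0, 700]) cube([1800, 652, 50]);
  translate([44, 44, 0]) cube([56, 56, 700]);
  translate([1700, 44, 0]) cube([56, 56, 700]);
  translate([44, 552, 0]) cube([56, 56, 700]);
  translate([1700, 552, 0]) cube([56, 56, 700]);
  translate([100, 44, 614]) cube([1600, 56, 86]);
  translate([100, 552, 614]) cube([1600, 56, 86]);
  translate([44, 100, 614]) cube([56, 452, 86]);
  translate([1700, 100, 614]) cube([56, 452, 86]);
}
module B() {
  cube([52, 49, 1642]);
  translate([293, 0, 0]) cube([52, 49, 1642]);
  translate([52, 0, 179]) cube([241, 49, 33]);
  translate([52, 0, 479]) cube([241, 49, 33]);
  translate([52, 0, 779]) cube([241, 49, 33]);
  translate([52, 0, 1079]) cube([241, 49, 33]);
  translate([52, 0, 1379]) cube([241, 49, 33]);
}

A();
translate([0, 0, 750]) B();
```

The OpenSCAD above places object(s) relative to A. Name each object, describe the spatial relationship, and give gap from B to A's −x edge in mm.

The ladder's min-x is at 0; the table's min-x is 0; gap = 0 mm.

A is a table. B is a ladder. The ladder is on top of the table. The gap from the ladder to the table's −x edge is 0 mm.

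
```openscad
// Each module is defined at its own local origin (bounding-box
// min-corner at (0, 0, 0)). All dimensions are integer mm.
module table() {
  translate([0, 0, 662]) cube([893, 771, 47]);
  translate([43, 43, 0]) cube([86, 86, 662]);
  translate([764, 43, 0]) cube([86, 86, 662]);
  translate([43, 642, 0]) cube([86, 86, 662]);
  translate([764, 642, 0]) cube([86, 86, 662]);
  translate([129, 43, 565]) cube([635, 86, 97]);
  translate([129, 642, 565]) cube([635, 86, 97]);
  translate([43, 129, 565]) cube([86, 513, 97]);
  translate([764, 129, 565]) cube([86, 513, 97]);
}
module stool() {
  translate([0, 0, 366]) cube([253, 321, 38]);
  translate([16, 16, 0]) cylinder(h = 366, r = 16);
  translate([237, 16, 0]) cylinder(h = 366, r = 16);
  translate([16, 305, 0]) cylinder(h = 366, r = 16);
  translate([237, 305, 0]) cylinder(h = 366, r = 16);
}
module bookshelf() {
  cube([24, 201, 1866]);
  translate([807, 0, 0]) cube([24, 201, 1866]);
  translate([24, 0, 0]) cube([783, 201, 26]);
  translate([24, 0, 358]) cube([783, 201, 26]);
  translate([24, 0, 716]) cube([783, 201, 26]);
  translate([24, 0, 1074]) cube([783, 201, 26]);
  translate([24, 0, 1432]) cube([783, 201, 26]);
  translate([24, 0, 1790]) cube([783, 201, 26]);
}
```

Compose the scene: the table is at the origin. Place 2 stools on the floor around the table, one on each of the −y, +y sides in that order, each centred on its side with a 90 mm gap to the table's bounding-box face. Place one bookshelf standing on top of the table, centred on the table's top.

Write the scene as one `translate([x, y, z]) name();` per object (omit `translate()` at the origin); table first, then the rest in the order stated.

table();
translate([320, -411, 0]) stool();
translate([320, 861, 0]) stool();
translate([31, 285, 709]) bookshelf();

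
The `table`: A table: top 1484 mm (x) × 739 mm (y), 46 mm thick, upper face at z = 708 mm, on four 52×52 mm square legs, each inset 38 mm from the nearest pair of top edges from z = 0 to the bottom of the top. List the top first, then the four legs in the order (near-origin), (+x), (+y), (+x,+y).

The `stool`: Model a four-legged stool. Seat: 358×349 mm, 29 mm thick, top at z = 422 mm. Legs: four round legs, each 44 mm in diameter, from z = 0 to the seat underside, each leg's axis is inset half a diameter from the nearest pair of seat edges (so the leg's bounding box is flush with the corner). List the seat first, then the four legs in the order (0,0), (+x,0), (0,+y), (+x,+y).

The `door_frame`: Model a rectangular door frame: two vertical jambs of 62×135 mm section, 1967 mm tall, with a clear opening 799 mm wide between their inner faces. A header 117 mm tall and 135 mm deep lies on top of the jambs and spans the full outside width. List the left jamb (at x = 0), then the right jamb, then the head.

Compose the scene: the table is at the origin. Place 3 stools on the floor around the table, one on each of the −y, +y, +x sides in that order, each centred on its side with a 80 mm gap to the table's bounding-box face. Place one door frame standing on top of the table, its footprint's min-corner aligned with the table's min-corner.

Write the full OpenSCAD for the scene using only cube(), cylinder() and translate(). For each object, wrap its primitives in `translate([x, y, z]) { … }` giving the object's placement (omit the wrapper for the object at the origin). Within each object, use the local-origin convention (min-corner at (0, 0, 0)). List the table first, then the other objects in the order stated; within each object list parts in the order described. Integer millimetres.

translate([0, 0, 662]) cube([1484, 739, 46]);
translate([38, 38, 0]) cube([52, 52, 662]);
translate([1394, 38, 0]) cube([52, 52, 662]);
translate([38, 649, 0]) cube([52, 52, 662]);
translate([1394, 649, 0]) cube([52, 52, 662]);
translate([563, -429, 0]) {
  translate([0, 0, 393]) cube([358, 349, 29]);
  translate([22, 22, 0]) cylinder(h = 393, r = 22);
  translate([336, 22, 0]) cylinder(h = 393, r = 22);
  translate([22, 327, 0]) cylinder(h = 393, r = 22);
  translate([336, 327, 0]) cylinder(h = 393, r = 22);
}
translate([563, 819, 0]) {
  translate([0, 0, 393]) cube([358, 349, 29]);
  translate([22, 22, 0]) cylinder(h = 393, r = 22);
  translate([336, 22, 0]) cylinder(h = 393, r = 22);
  translate([22, 327, 0]) cylinder(h = 393, r = 22);
  translate([336, 327, 0]) cylinder(h = 393, r = 22);
}
translate([1564, 195, 0]) {
  translate([0, 0, 393]) cube([358, 349, 29]);
  translate([22, 22, 0]) cylinder(h = 393, r = 22);
  translate([336, 22, 0]) cylinder(h = 393, r = 22);
  translate([22, 327, 0]) cylinder(h = 393, r = 22);
  translate([336, 327, 0]) cylinder(h = 393, r = 22);
}
translate([0, 0, 708]) {
  cube([62, 135, 1967]);
  translate([861, 0, 0]) cube([62, 135, 1967]);
  translate([0, 0, 1967]) cube([923, 135, 117]);
}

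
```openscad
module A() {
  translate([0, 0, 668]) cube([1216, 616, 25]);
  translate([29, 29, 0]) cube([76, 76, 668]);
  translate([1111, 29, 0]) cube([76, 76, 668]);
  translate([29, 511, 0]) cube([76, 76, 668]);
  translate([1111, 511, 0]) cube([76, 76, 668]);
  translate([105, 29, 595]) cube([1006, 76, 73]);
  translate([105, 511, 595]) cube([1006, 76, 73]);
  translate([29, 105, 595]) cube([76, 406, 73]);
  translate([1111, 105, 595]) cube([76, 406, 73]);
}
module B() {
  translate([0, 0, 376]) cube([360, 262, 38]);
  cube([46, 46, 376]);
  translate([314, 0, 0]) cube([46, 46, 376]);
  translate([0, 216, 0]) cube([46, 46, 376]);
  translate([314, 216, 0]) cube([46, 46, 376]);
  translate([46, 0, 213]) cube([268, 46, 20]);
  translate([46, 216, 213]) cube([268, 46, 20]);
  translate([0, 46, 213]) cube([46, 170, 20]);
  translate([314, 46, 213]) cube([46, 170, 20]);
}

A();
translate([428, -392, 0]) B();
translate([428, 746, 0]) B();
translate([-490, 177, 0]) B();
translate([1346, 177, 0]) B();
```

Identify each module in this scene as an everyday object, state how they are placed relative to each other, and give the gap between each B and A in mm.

A is a table. B is a stool. Four stools sit around the table at the −y, +y, −x, +x sides. The gap between each stool and the table is 130 mm.

Each stool's nearest face is 130 mm from the table's bounding box.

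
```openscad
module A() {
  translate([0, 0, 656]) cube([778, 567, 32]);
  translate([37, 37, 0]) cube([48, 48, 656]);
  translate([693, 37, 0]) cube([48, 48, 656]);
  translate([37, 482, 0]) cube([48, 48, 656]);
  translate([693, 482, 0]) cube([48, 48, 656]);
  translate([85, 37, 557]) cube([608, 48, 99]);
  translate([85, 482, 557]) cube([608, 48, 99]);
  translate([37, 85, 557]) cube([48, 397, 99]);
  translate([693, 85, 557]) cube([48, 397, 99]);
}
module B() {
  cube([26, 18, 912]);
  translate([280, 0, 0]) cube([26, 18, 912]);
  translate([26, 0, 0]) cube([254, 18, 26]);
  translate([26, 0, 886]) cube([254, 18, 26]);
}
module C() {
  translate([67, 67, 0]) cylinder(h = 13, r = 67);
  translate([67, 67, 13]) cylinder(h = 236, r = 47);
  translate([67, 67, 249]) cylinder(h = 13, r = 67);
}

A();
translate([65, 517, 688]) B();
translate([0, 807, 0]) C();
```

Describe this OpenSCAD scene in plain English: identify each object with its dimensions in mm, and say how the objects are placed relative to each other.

A is a table: top 778 mm (x) × 567 mm (y), 32 mm thick, upper face at z = 688 mm, on four 48×48 mm square legs, each inset 37 mm from the nearest pair of top edges, running from z = 0 to the bottom of the top. Four apron rails, 48 mm thick and 99 mm tall, run between adjacent legs with their top edges flush with the underside of the top and their outer faces flush with the legs' outer faces.

B is a picture frame with a 254×860 mm rectangular opening (x by z) and a uniform 26 mm border on every side. Frame depth is 18 mm along y. It is built from two vertical stiles running the full outside height and two horizontal rails spanning the gap between the stiles.

C is a spool: two coaxial disc flanges of radius 67 mm and thickness 13 mm, joined by a core cylinder of radius 47 mm and height 236 mm. The lower flange rests on z = 0 and the three cylinders share a vertical axis.

The picture frame is on top of the table. The spool is on the floor beside the table on its +y side.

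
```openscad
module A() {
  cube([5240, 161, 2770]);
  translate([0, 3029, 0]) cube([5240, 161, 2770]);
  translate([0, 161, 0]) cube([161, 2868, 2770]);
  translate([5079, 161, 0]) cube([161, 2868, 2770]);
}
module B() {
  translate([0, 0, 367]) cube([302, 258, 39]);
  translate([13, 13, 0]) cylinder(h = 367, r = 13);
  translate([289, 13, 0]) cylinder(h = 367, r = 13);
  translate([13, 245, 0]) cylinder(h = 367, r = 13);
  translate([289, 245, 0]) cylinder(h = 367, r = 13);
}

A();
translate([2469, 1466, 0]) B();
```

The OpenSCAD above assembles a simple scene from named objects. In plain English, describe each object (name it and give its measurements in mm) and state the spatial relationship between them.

A is the wall frame of a small rectangular building: four walls, each 2770 mm tall and 161 mm thick, enclosing a footprint 5240 mm (x) by 3190 mm (y) outside-to-outside, with no floor or roof. The front and back walls (the −y and +y sides) span the full width; the two side walls fit between them.

B is a simple wooden stool: a rectangular seat 302 mm (x) by 258 mm (y), 39 mm thick, top face at z = 406 mm, on four round legs, each 26 mm in diameter. The legs rest on z = 0, each leg's axis is inset half a diameter from the nearest pair of seat edges (so the leg's bounding box is flush with the corner).

The stool sits inside the house frame, centred.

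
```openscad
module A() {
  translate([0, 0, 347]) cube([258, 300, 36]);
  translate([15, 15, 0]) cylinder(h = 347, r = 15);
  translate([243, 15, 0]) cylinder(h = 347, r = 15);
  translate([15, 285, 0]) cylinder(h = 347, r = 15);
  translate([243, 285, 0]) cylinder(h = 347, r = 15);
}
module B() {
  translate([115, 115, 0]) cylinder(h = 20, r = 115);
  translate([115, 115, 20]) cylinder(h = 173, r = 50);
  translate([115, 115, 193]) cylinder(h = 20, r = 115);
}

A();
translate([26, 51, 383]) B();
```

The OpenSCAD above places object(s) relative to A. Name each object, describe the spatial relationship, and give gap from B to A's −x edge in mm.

The spool's min-x is at 26; the stool's min-x is 0; gap = 26 mm.

A is a stool. B is a spool. The spool is on top of the stool. The gap from the spool to the stool's −x edge is 26 mm.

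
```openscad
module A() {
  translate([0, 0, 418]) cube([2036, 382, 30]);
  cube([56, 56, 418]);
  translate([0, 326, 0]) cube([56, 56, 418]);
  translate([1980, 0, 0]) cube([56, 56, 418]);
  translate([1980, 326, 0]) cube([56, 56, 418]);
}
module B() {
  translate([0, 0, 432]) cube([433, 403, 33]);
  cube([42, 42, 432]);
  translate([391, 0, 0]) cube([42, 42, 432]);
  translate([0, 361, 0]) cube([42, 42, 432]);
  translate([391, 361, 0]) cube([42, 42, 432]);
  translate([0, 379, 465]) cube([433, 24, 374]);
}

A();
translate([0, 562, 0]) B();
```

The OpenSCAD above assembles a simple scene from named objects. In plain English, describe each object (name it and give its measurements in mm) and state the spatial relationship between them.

A is a bench: a 2036×382 mm seat slab, 30 mm thick, top at z = 448 mm, on four 56×56 mm square legs flush with the seat corners and standing on z = 0.

B is a chair. The seat is a 433×403×33 mm slab with its top at z = 465 mm, on four 42×42 mm corner legs (flush with the seat edges, standing on z = 0). A flat backrest 24 mm thick, 374 mm tall, spans the full seat width and rises from the seat top along its +y edge, rear face flush with the rear of the seat.

The chair is on the floor beside the bench on its +y side.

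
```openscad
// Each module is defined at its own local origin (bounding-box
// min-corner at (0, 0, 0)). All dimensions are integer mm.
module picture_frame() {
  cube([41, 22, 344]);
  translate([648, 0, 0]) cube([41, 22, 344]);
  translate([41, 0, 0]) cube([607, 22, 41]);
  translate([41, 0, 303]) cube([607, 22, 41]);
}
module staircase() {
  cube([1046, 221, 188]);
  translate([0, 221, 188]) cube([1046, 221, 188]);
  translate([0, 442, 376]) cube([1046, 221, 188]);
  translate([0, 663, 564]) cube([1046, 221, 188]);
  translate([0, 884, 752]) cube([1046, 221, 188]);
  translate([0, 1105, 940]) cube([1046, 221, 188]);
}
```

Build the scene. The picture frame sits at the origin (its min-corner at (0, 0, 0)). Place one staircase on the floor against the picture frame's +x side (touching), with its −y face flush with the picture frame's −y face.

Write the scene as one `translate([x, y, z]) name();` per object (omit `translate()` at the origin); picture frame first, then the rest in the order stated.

picture_frame();
translate([689, 0, 0]) staircase();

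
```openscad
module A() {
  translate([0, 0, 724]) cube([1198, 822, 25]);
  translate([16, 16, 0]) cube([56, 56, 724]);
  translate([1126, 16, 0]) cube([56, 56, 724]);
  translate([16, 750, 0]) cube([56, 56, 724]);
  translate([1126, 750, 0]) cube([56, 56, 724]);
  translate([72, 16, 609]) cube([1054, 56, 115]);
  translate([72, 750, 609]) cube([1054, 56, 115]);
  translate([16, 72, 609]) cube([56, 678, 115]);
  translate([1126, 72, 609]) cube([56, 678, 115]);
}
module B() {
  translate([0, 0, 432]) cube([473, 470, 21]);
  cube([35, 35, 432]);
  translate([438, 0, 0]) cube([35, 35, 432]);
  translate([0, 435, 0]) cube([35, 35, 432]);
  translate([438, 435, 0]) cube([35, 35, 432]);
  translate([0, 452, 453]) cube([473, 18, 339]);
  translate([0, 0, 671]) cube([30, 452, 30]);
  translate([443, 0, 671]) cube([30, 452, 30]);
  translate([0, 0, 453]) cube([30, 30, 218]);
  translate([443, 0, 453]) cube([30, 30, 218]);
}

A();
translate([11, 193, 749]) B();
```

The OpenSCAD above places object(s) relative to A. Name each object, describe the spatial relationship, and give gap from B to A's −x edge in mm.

A is a table. B is a chair. The chair is on top of the table. The gap from the chair to the table's −x edge is 11 mm.

The chair's min-x is at 11; the table's min-x is 0; gap = 11 mm.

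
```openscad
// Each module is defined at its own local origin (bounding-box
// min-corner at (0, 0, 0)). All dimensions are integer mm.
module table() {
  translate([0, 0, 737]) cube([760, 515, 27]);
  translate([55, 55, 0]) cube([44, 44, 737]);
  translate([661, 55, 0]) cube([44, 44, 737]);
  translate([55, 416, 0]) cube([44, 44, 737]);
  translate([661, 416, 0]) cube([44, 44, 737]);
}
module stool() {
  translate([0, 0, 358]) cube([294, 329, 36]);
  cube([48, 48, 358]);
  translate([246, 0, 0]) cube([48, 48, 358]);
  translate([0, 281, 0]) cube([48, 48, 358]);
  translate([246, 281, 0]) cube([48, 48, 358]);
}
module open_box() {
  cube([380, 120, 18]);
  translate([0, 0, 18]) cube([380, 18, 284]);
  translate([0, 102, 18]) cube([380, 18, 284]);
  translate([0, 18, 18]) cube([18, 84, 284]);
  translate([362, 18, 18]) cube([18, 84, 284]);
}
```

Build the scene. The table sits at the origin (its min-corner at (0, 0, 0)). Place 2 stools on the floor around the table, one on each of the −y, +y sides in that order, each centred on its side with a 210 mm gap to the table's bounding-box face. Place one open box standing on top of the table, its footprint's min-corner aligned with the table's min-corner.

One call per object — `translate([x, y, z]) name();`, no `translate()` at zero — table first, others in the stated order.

table();
translate([233, -539, 0]) stool();
translate([233, 725, 0]) stool();
translate([0, 0, 764]) open_box();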